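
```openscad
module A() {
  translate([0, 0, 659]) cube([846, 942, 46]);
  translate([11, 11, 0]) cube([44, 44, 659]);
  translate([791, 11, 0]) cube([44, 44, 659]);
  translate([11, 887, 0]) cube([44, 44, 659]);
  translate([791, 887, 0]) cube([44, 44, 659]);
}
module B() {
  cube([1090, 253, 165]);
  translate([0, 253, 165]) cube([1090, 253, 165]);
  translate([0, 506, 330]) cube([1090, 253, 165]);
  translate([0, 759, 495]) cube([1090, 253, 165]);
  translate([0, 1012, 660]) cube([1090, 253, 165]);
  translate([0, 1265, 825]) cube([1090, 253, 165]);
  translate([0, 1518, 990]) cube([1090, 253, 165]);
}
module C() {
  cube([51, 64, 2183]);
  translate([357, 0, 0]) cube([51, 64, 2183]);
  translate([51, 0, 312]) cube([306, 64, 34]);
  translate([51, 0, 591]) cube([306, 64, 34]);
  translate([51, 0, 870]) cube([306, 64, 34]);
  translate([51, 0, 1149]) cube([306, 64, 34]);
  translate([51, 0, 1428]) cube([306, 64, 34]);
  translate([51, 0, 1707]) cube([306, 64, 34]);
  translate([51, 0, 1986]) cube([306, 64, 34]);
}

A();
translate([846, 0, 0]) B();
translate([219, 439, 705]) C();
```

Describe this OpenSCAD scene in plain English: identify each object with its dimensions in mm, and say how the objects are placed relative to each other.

A is a rectangular dining table. The top is 846×942×46 mm with its upper surface at z = 705 mm. It stands on four 44×44 mm square legs, each inset 11 mm from the nearest pair of top edges, running from the floor to the underside of the top.

B is a run of 7 identical solid stair steps. Each tread is 1090×253 mm and each step block is 165 mm high. Step 1 rests on the floor; step k is offset from step 1 by (k−1)×253 mm in y and (k−1)×165 mm in z.

C is a wooden ladder with two side rails of 51×64 mm section and 2183 mm height, set 408 mm apart overall. Between them run 7 rectangular rungs (64 mm deep, 34 mm thick), front faces flush with the rails' −y face. The bottom of the first rung is 312 mm above the floor and each subsequent rung is 279 mm higher than the one below.

The staircase is against the table's +x side, with their −y faces flush. The ladder is on top of the table, centred.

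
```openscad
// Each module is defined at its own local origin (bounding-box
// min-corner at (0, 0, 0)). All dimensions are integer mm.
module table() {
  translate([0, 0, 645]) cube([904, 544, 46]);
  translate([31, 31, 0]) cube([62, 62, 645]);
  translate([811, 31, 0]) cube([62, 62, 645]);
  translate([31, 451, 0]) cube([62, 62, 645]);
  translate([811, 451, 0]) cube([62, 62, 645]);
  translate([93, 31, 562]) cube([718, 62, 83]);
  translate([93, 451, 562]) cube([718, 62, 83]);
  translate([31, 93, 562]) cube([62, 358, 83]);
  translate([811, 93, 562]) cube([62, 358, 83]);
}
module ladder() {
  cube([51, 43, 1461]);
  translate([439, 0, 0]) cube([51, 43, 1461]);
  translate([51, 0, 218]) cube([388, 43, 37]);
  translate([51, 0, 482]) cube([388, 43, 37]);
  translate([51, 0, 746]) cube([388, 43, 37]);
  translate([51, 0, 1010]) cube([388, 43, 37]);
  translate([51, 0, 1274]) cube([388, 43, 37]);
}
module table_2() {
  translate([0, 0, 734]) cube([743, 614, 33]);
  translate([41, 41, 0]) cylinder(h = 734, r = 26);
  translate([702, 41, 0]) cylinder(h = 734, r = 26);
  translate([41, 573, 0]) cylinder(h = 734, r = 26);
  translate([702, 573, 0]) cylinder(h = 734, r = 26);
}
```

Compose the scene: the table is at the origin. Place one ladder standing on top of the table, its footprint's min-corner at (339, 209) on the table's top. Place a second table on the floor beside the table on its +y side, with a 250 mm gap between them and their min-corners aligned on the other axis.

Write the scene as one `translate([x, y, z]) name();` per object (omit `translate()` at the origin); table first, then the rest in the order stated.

table();
translate([339, 209, 691]) ladder();
translate([0, 794, 0]) table_2();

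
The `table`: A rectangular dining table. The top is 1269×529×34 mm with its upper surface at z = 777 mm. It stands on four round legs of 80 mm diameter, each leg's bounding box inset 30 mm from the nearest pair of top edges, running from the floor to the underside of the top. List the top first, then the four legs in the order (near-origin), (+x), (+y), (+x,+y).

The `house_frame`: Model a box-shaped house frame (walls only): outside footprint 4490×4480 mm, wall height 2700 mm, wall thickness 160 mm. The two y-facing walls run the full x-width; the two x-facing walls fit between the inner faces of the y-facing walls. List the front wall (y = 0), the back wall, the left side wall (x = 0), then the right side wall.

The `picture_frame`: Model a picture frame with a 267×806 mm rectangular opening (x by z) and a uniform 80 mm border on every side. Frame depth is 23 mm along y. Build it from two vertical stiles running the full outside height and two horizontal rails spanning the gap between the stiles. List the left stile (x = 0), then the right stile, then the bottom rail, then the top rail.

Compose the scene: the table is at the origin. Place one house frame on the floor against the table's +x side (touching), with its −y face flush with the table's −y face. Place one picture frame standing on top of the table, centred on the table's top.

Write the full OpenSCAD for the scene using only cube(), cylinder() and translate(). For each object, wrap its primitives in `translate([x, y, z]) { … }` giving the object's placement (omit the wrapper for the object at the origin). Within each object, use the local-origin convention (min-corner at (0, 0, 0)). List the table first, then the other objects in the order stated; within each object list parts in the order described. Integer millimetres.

translate([0, 0, 743]) cube([1269, 529, 34]);
translate([70, 70, 0]) cylinder(h = 743, r = 40);
translate([1199, 70, 0]) cylinder(h = 743, r = 40);
translate([70, 459, 0]) cylinder(h = 743, r = 40);
translate([1199, 459, 0]) cylinder(h = 743, r = 40);
translate([1269, 0, 0]) {
  cube([4490, 160, 2700]);
  translate([0, 4320, 0]) cube([4490, 160, 2700]);
  translate([0, 160, 0]) cube([160, 4160, 2700]);
  translate([4330, 160, 0]) cube([160, 4160, 2700]);
}
translate([421, 253, 777]) {
  cube([80, 23, 966]);
  translate([347, 0, 0]) cube([80, 23, 966]);
  translate([80, 0, 0]) cube([267, 23, 80]);
  translate([80, 0, 886]) cube([267, 23, 80]);
}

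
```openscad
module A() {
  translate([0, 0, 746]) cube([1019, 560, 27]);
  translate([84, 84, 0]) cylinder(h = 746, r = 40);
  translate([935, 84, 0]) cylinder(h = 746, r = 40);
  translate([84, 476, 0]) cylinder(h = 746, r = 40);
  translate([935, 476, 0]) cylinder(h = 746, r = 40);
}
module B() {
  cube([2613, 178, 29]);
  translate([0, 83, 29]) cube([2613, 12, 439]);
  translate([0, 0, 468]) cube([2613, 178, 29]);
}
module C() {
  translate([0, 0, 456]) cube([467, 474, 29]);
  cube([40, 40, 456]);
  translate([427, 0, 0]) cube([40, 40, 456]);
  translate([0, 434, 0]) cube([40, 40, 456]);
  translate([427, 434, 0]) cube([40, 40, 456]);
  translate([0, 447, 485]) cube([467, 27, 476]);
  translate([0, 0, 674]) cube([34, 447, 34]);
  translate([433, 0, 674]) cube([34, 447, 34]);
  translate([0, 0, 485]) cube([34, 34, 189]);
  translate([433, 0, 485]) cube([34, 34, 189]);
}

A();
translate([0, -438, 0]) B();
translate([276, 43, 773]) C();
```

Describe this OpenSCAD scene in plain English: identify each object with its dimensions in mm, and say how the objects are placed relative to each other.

A is a table with a 1019×560 mm rectangular top, 27 mm thick, top surface at z = 773 mm, supported by four round legs of 80 mm diameter, each leg's bounding box inset 44 mm from the nearest pair of top edges, running from the floor.

B is an I-beam lying along x, 2613 mm long. Overall section height 497 mm. Two flanges 178 mm wide (y) and 29 mm thick, one on the floor and one at the top; a web 12 mm thick runs between them, centred on the flange width.

C is a chair: 467×474 mm seat, 29 mm thick, top at z = 485 mm, on four 40 mm square corner legs flush with the seat edges. A 27 mm thick backrest slab spans the full seat width, extending 476 mm above the seat top, its back face flush with the seat's +y edge. Two armrests of 34×34 mm section run along each side from the seat's front edge to the front of the backrest, top faces 223 mm above the seat top and outer faces flush with the seat's x-edges; a 34×34 mm post under the front of each armrest stands on the seat at the front corner.

The I-beam is on the floor beside the table on its −y side. The chair is on top of the table, centred.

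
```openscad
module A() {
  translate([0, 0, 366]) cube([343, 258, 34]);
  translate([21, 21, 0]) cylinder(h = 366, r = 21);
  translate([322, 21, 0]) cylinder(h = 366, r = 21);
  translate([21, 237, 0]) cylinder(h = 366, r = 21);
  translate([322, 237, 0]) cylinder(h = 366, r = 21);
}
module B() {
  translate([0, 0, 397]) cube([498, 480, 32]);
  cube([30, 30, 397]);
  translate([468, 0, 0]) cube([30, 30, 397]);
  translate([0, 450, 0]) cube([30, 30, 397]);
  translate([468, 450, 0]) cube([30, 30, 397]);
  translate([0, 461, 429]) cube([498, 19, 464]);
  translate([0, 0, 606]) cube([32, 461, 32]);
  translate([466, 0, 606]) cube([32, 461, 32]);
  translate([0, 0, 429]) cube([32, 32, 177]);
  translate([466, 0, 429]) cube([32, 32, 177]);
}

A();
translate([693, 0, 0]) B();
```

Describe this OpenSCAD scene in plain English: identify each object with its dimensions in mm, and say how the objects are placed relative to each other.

A is a four-legged stool. The seat is a 343×258×34 mm slab whose top surface is at z = 400 mm; four round legs, each 42 mm in diameter, run from the floor (z = 0) to the underside of the seat, each leg's axis is inset half a diameter from the nearest pair of seat edges (so the leg's bounding box is flush with the corner).

B is a chair: 498×480 mm seat, 32 mm thick, top at z = 429 mm, on four 30 mm square corner legs flush with the seat edges. A 19 mm thick backrest slab spans the full seat width, extending 464 mm above the seat top, its back face flush with the seat's +y edge. Two armrests of 32×32 mm section run along each side from the seat's front edge to the front of the backrest, top faces 209 mm above the seat top and outer faces flush with the seat's x-edges; a 32×32 mm post under the front of each armrest stands on the seat at the front corner.

The chair is on the floor beside the stool on its +x side.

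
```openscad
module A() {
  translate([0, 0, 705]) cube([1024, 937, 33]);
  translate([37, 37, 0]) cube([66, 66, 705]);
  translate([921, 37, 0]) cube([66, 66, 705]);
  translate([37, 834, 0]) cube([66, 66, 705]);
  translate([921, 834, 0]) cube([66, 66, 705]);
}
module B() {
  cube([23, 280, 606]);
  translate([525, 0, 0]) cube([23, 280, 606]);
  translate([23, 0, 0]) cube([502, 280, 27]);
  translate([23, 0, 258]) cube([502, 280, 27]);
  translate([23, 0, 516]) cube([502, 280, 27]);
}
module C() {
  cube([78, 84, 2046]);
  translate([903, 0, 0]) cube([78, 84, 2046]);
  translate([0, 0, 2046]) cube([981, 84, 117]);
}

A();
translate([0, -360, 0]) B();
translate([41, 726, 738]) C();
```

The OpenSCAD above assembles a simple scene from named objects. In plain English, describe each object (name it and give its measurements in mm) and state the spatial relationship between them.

A is a table with a 1024×937 mm rectangular top, 33 mm thick, top surface at z = 738 mm, supported by four 66×66 mm square legs, each inset 37 mm from the nearest pair of top edges, running from the floor.

B is a bookshelf 548 mm wide overall, 280 mm deep and 606 mm tall. The two sides are 23 mm thick vertical panels. 3 horizontal shelves of 27 mm thickness span between the inner faces of the sides; the lowest shelf sits on the floor and shelves are stacked with a clear vertical gap of 231 mm between each pair.

C is a door frame. The clear opening is 825 mm wide and 2046 mm high. Two 78 mm wide jambs, 84 mm deep, stand either side of the opening from the floor to the top of the opening. A 117 mm thick head sits across the top of both jambs, spanning the full outside width of the frame.

The bookshelf is on the floor beside the table on its −y side. The door frame is on top of the table.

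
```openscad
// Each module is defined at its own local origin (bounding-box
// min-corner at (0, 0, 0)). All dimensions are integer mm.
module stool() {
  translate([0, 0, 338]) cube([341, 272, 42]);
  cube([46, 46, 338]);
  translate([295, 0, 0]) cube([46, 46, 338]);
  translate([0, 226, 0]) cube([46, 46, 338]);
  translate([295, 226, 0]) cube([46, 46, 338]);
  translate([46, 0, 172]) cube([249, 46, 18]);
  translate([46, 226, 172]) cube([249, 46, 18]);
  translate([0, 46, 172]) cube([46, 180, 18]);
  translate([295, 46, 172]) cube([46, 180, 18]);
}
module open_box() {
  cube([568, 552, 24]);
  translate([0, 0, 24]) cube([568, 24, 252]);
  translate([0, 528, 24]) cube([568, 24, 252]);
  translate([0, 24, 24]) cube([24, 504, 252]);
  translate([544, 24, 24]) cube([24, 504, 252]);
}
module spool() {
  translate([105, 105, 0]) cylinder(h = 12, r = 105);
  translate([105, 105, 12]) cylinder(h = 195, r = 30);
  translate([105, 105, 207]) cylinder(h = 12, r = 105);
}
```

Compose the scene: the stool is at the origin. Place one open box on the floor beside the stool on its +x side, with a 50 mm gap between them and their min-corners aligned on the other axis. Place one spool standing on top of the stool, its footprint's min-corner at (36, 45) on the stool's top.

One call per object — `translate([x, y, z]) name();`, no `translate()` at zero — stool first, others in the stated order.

stool();
translate([391, 0, 0]) open_box();
translate([36, 45, 380]) spool();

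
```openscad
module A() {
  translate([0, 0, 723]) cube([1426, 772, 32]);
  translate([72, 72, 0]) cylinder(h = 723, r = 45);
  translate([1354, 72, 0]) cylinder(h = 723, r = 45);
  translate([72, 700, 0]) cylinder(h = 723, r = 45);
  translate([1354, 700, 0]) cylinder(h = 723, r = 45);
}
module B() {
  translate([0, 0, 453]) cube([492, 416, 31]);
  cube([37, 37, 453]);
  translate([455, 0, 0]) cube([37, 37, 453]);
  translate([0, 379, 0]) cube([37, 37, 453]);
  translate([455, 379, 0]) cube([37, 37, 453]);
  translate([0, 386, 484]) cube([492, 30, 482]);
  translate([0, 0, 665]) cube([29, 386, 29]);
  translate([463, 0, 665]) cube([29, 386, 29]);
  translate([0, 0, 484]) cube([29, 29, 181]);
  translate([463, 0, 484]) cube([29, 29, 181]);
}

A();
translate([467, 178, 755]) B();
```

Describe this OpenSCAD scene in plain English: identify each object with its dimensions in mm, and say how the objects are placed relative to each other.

A is a table with a 1426×772 mm rectangular top, 32 mm thick, top surface at z = 755 mm, supported by four round legs of 90 mm diameter, each leg's bounding box inset 27 mm from the nearest pair of top edges, running from the floor.

B is a chair: 492×416 mm seat, 31 mm thick, top at z = 484 mm, on four 37 mm square corner legs flush with the seat edges. A 30 mm thick backrest slab spans the full seat width, extending 482 mm above the seat top, its back face flush with the seat's +y edge. Two armrests of 29×29 mm section run along each side from the seat's front edge to the front of the backrest, top faces 210 mm above the seat top and outer faces flush with the seat's x-edges; a 29×29 mm post under the front of each armrest stands on the seat at the front corner.

The chair is on top of the table, centred.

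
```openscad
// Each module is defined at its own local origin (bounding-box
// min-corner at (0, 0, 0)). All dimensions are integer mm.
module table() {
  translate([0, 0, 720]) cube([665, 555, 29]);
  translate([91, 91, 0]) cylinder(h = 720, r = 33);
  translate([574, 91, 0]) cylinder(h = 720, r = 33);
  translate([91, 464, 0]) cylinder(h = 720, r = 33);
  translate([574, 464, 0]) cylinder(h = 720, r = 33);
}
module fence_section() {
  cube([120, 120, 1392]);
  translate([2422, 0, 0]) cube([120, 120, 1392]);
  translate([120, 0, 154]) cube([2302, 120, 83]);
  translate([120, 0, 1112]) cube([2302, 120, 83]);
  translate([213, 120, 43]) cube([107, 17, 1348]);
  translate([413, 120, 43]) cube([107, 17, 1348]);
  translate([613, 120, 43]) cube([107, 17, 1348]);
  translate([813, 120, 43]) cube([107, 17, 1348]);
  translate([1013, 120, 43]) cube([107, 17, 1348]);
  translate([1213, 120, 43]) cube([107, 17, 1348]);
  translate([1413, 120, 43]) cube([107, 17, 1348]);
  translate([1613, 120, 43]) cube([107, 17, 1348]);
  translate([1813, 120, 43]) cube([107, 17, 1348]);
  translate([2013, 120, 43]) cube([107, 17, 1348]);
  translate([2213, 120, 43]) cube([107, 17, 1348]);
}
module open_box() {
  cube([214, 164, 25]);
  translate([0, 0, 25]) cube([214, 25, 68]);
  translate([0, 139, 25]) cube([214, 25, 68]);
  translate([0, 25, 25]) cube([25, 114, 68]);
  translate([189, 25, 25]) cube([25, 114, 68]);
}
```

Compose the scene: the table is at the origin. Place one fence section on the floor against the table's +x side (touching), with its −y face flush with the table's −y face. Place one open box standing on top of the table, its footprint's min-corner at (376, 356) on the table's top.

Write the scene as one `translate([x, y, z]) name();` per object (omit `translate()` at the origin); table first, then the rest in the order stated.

table();
translate([665, 0, 0]) fence_section();
translate([376, 356, 749]) open_box();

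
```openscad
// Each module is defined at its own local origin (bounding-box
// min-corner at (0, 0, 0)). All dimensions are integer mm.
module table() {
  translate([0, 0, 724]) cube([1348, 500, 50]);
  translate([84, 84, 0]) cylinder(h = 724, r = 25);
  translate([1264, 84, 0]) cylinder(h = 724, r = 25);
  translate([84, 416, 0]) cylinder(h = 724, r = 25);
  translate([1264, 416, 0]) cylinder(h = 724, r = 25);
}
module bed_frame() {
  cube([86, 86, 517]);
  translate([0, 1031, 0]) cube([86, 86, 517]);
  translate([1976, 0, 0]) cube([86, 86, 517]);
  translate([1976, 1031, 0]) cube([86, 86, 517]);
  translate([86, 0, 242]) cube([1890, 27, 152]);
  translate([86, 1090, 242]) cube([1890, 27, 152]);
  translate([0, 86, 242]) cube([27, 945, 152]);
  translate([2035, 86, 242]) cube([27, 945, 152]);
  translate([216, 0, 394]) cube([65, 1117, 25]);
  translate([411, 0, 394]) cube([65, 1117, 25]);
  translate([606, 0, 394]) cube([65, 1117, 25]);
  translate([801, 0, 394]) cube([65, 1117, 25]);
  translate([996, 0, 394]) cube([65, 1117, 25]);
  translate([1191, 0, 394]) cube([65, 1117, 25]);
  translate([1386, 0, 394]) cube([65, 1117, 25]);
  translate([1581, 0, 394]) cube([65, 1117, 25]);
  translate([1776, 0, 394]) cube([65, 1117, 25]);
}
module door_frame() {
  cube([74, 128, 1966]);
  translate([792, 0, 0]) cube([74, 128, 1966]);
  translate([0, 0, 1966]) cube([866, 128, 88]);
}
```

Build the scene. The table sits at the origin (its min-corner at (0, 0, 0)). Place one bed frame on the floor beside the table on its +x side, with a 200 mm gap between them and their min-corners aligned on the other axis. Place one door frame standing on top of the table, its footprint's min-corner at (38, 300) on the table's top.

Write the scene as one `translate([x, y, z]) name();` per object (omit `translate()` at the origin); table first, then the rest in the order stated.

table();
translate([1548, 0, 0]) bed_frame();
translate([38, 300, 774]) door_frame();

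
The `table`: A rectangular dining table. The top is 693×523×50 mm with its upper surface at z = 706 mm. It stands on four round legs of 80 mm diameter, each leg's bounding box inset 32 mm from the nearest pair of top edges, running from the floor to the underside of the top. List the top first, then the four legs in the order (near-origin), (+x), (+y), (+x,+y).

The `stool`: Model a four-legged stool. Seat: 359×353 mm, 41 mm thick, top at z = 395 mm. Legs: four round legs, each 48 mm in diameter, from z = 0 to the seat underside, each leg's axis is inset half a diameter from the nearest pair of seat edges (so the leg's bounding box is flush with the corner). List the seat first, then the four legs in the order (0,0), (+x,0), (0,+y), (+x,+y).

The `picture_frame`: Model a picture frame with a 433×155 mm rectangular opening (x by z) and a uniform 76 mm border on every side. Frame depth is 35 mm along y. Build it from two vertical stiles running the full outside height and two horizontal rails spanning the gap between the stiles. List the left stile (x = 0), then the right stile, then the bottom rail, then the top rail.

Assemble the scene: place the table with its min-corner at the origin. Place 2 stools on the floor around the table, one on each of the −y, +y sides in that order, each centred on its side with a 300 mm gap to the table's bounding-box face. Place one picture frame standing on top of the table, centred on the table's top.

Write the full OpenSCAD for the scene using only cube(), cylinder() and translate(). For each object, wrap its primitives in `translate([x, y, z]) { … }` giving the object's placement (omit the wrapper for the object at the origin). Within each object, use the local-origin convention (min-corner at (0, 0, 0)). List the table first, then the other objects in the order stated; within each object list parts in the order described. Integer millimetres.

translate([0, 0, 656]) cube([693, 523, 50]);
translate([72, 72, 0]) cylinder(h = 656, r = 40);
translate([621, 72, 0]) cylinder(h = 656, r = 40);
translate([72, 451, 0]) cylinder(h = 656, r = 40);
translate([621, 451, 0]) cylinder(h = 656, r = 40);
translate([167, -653, 0]) {
  translate([0, 0, 354]) cube([359, 353, 41]);
  translate([24, 24, 0]) cylinder(h = 354, r = 24);
  translate([335, 24, 0]) cylinder(h = 354, r = 24);
  translate([24, 329, 0]) cylinder(h = 354, r = 24);
  translate([335, 329, 0]) cylinder(h = 354, r = 24);
}
translate([167, 823, 0]) {
  translate([0, 0, 354]) cube([359, 353, 41]);
  translate([24, 24, 0]) cylinder(h = 354, r = 24);
  translate([335, 24, 0]) cylinder(h = 354, r = 24);
  translate([24, 329, 0]) cylinder(h = 354, r = 24);
  translate([335, 329, 0]) cylinder(h = 354, r = 24);
}
translate([54, 244, 706]) {
  cube([76, 35, 307]);
  translate([509, 0, 0]) cube([76, 35, 307]);
  translate([76, 0, 0]) cube([433, 35, 76]);
  translate([76, 0, 231]) cube([433, 35, 76]);
}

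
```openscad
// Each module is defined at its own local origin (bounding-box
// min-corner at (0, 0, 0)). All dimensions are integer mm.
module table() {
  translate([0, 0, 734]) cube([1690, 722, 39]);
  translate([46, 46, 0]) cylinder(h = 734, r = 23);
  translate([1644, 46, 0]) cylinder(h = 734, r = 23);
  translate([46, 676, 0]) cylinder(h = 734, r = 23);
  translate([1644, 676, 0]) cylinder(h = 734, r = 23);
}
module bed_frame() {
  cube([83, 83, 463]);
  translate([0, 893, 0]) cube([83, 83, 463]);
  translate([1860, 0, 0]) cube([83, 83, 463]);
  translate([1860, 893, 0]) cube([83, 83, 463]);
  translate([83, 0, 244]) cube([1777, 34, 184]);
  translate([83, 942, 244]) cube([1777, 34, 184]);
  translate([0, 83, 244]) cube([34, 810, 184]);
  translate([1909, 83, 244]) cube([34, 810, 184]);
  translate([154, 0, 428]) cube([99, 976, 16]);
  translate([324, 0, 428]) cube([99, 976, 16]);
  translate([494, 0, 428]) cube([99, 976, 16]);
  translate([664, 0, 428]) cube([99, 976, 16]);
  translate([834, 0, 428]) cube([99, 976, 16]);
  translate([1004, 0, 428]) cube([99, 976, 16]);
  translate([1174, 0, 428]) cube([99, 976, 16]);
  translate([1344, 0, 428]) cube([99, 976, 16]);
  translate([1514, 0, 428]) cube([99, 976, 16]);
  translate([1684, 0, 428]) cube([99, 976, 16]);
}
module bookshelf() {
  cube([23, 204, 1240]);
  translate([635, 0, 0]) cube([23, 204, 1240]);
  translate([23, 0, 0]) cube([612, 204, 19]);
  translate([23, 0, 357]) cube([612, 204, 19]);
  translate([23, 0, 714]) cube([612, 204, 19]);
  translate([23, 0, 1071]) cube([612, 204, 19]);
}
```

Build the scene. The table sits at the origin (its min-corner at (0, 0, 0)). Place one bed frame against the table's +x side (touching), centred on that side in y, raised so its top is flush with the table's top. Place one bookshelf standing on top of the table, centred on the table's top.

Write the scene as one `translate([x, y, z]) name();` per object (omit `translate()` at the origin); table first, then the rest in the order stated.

table();
translate([1690, -127, 310]) bed_frame();
translate([516, 259, 773]) bookshelf();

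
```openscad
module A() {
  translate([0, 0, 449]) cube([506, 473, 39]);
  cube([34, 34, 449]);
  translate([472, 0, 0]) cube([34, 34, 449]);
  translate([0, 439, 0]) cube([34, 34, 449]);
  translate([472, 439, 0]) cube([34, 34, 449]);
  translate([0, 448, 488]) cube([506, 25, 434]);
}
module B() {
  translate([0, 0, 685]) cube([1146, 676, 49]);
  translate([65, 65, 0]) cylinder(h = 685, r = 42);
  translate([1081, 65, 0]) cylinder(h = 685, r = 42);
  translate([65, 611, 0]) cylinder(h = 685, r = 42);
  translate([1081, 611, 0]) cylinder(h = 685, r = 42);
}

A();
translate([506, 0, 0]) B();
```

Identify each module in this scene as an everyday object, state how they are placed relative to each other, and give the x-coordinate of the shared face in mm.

The chair's +x face and the table's −x face are both at x = 506 mm.

A is a chair. B is a table. The table is against the chair's +x side, with their −y faces flush. The x-coordinate of the shared face is 506 mm.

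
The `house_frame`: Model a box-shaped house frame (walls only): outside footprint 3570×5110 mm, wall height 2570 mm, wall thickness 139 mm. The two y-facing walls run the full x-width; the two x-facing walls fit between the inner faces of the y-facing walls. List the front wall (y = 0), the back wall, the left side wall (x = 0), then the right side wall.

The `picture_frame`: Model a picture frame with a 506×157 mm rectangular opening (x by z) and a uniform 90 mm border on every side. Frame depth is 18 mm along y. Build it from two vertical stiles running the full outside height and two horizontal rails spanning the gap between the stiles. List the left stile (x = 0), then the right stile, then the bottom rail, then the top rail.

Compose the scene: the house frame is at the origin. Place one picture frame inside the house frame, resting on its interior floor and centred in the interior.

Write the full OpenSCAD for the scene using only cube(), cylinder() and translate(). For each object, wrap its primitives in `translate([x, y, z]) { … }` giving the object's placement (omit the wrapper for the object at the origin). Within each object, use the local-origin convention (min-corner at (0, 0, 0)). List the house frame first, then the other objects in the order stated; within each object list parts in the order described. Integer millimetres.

cube([3570, 139, 2570]);
translate([0, 4971, 0]) cube([3570, 139, 2570]);
translate([0, 139, 0]) cube([139, 4832, 2570]);
translate([3431, 139, 0]) cube([139, 4832, 2570]);
translate([1442, 2546, 0]) {
  cube([90, 18, 337]);
  translate([596, 0, 0]) cube([90, 18, 337]);
  translate([90, 0, 0]) cube([506, 18, 90]);
  translate([90, 0, 247]) cube([506, 18, 90]);
}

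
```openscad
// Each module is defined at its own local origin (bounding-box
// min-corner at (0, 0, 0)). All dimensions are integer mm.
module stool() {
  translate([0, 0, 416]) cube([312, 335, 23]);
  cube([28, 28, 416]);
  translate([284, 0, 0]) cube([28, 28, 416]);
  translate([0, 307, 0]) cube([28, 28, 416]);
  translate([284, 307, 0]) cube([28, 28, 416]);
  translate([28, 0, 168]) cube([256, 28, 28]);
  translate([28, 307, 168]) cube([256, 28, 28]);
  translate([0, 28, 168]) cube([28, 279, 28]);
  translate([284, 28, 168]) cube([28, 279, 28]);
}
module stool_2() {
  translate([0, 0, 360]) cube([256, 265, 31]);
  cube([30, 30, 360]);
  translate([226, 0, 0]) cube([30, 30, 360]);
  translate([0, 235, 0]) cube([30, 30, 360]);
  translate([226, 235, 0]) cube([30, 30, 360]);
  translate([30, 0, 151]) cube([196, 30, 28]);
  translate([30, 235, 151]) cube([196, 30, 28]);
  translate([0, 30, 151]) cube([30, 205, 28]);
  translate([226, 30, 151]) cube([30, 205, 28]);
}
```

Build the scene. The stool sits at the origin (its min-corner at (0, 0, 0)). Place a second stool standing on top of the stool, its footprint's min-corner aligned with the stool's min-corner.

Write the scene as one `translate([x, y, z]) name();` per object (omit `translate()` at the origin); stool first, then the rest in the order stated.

stool();
translate([0, 0, 439]) stool_2();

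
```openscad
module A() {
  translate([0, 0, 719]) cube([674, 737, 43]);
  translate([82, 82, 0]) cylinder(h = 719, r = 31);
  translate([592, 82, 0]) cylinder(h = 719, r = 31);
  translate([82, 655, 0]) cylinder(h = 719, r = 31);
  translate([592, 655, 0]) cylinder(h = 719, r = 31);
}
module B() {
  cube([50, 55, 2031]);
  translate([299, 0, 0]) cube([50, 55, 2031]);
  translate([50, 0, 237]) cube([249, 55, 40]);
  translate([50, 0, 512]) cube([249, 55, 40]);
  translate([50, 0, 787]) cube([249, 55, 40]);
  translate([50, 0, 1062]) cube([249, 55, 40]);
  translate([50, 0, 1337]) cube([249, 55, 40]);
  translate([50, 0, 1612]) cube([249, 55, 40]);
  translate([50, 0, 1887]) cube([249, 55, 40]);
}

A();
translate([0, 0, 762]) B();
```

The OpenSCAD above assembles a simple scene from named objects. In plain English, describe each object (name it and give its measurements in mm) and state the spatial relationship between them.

A is a table: top 674 mm (x) × 737 mm (y), 43 mm thick, upper face at z = 762 mm, on four round legs of 62 mm diameter, each leg's bounding box inset 51 mm from the nearest pair of top edges, running from z = 0 to the bottom of the top.

B is a straight ladder. Two 50×55 mm vertical rails, 2031 mm tall, stand 349 mm apart (outside-to-outside) with their front faces coplanar on the −y side. 7 rungs, each 55 mm deep and 40 mm tall, span between the inner faces of the rails, front faces flush with the rails. The lowest rung's underside is at z = 237 mm and rungs are spaced 275 mm apart (underside to underside).

The ladder is on top of the table.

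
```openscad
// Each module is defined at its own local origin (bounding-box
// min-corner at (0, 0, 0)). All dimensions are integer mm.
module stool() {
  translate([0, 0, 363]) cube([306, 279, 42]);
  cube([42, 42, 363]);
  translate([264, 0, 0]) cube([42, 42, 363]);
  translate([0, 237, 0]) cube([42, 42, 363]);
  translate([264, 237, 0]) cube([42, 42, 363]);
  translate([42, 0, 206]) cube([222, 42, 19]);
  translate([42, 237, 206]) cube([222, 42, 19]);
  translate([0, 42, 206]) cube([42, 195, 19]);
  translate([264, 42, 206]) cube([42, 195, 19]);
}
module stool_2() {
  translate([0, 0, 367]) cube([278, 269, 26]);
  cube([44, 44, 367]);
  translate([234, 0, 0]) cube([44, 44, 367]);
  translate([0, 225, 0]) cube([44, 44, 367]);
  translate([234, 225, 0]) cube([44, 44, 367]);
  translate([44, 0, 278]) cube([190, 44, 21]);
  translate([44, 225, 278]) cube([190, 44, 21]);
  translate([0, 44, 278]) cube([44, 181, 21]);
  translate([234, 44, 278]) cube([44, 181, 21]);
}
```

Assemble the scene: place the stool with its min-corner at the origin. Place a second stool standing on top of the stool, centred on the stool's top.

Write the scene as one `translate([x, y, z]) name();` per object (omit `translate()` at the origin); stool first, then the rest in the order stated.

stool();
translate([14, 5, 405]) stool_2();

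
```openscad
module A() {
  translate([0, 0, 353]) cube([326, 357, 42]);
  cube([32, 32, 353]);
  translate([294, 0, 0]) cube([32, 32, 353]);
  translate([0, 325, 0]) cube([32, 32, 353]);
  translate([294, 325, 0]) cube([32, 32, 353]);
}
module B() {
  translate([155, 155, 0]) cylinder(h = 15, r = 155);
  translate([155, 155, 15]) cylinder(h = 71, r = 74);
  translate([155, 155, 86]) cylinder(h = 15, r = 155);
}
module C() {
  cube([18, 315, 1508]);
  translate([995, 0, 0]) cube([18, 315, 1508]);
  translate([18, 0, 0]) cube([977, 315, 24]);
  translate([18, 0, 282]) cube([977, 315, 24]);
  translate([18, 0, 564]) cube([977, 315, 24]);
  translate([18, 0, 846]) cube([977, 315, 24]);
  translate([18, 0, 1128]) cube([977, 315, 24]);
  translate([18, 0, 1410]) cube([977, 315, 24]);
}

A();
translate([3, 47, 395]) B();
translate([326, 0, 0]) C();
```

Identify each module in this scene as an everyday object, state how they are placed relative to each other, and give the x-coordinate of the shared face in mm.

A is a stool. B is a spool. C is a bookshelf. The spool is on top of the stool. The bookshelf is against the stool's +x side, with their −y faces flush. The x-coordinate of the shared face is 326 mm.

The stool's +x face and the bookshelf's −x face are both at x = 326 mm.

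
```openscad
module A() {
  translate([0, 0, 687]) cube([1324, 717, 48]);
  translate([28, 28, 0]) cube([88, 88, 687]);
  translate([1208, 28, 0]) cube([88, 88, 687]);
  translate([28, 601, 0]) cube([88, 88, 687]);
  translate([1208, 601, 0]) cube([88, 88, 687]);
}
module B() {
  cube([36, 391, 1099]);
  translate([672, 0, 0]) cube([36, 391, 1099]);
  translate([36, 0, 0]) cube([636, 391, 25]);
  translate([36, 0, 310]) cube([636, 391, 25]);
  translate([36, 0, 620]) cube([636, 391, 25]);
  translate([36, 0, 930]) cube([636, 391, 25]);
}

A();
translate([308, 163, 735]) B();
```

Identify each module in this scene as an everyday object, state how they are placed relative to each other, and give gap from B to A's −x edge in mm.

A is a table. B is a bookshelf. The bookshelf is on top of the table, centred. The gap from the bookshelf to the table's −x edge is 308 mm.

The bookshelf's min-x is at 308; the table's min-x is 0; gap = 308 mm.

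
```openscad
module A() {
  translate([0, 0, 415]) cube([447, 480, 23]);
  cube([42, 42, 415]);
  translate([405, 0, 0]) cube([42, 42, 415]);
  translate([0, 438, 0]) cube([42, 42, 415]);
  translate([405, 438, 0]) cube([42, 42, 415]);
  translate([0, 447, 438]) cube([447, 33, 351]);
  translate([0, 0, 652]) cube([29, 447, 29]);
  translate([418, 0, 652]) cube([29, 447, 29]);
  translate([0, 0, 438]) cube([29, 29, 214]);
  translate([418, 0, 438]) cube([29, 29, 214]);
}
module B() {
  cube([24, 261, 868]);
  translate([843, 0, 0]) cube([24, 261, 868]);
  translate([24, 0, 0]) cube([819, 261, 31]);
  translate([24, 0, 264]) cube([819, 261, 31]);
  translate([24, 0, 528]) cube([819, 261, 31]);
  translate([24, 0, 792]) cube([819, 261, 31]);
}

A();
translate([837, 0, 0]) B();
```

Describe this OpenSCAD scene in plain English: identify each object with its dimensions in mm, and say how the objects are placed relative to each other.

A is a chair. The seat is a 447×480×23 mm slab with its top at z = 438 mm, on four 42×42 mm corner legs (flush with the seat edges, standing on z = 0). A flat backrest 33 mm thick, 351 mm tall, spans the full seat width and rises from the seat top along its +y edge, rear face flush with the rear of the seat. Two armrests of 29×29 mm section run along each side from the seat's front edge to the front of the backrest, top faces 243 mm above the seat top and outer faces flush with the seat's x-edges; a 29×29 mm post under the front of each armrest stands on the seat at the front corner.

B is an open bookshelf. Two side panels, each 24 mm thick, 261 mm deep and 868 mm tall, stand 867 mm apart (outside-to-outside). Between them sit 4 shelves, each 31 mm thick and 261 mm deep, spanning the full gap between the sides. The bottom shelf rests on the floor (its underside at z = 0) and the clear gap between one shelf's top and the next shelf's underside is 233 mm.

The bookshelf is on the floor beside the chair on its +x side.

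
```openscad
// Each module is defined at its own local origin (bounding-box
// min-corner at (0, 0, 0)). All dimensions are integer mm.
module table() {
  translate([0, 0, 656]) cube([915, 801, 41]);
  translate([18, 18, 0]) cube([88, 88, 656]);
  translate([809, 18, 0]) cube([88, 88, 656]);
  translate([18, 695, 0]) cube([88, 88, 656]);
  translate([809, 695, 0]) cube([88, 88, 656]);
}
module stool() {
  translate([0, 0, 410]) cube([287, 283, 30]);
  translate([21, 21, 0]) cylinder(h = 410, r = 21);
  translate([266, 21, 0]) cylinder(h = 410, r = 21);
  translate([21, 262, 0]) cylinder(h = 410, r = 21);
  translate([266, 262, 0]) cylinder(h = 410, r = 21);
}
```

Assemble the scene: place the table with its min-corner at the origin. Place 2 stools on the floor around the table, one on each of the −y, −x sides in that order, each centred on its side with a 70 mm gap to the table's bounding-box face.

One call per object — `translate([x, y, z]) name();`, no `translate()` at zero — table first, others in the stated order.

table();
translate([314, -353, 0]) stool();
translate([-357, 259, 0]) stool();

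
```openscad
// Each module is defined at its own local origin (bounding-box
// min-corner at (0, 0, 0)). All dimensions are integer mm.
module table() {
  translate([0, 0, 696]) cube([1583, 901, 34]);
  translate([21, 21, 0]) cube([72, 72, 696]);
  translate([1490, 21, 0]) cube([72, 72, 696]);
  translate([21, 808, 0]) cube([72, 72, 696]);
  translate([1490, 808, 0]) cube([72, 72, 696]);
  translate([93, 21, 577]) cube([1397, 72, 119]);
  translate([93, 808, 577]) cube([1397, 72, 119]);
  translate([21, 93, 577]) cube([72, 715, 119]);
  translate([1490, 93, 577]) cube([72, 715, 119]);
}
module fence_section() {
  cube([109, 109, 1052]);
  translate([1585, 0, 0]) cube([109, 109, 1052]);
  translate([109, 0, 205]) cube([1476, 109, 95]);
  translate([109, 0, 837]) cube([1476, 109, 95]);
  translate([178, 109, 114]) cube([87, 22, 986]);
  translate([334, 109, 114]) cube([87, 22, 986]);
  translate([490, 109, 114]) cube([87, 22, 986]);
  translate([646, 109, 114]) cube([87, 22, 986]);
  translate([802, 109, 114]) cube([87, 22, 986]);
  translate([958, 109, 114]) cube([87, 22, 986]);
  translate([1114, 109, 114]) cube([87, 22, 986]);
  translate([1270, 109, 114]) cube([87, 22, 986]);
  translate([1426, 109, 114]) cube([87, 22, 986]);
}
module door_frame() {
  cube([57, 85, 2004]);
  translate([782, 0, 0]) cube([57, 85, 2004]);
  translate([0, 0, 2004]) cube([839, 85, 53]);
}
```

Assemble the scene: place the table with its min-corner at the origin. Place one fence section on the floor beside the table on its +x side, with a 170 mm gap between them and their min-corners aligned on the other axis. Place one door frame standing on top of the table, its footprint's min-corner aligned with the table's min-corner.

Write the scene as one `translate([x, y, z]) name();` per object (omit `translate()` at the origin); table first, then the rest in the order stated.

table();
translate([1753, 0, 0]) fence_section();
translate([0, 0, 730]) door_frame();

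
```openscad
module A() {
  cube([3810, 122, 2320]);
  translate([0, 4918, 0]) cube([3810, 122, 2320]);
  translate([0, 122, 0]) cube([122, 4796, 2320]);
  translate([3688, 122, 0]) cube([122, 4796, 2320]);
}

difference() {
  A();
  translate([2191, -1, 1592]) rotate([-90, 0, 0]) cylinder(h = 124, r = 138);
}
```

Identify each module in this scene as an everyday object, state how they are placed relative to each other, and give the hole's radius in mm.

A is a house frame. The house frame has a circular hole through its front wall. The hole's radius is 138 mm.

The subtracted cylinder has r = 138 mm.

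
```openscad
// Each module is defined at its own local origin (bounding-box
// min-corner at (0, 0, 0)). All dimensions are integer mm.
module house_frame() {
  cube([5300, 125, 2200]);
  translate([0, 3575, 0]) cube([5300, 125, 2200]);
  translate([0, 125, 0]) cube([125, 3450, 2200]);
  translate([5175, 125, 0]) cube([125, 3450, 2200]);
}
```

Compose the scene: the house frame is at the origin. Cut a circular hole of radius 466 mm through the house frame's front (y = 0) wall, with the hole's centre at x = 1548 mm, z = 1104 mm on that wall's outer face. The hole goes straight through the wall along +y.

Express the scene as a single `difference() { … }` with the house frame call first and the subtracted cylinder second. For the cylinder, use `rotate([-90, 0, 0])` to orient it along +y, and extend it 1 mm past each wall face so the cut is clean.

difference() {
  house_frame();
  translate([1548, -1, 1104]) rotate([-90, 0, 0]) cylinder(h = 127, r = 466);
}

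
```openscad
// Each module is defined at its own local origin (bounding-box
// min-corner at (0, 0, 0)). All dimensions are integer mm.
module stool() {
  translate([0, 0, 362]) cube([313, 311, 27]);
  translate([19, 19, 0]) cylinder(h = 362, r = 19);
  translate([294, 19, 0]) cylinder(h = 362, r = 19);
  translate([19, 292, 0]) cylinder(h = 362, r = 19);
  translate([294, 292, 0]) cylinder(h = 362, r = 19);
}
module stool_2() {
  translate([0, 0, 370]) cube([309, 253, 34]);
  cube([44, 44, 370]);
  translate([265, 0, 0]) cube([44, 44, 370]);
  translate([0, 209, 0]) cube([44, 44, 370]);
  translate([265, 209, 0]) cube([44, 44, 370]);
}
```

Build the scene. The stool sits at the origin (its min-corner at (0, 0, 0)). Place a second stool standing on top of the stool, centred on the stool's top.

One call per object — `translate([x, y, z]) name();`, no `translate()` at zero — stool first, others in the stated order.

stool();
translate([2, 29, 389]) stool_2();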